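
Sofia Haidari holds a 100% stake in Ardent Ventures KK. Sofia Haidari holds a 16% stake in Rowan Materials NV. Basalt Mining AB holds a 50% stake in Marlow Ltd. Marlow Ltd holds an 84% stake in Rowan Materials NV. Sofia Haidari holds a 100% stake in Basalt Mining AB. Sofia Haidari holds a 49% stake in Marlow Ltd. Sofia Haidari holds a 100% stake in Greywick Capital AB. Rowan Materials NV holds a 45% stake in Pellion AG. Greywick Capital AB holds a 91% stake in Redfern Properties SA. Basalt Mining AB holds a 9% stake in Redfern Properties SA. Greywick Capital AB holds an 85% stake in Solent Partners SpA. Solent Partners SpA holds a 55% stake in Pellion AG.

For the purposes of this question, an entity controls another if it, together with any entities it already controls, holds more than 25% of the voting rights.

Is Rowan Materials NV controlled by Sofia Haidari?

Yes

Sofia holds 100% of Basalt, so Sofia controls Basalt.
Sofia and Basalt together hold 49% + 50% = 99% of Marlow, so Sofia controls Marlow.
Marlow and Sofia together hold 84% + 16% = 100% of Rowan, so Sofia controls Rowan.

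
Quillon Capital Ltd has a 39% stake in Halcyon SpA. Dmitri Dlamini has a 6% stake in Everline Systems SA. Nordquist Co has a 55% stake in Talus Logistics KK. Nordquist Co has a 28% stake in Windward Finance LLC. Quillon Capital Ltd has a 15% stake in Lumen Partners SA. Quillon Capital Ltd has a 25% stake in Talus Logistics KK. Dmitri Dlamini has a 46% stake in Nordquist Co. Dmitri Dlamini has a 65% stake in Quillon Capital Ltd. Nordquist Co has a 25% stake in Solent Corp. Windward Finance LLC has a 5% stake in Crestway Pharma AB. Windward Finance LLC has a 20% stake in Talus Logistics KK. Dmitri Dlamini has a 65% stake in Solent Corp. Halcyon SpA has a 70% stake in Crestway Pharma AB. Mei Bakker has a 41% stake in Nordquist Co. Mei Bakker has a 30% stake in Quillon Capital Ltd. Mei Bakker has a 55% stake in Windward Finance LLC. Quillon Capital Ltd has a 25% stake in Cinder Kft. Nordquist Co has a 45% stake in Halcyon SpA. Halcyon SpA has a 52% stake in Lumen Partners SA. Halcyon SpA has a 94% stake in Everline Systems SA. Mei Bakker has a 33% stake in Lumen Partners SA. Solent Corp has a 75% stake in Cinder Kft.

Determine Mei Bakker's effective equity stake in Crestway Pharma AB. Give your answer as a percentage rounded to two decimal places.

24.43%

Mei reaches Crestway along 4 paths.
Via Nordquist → Halcyon: 41% × 45% × 70% = 12.915%.
Via Quillon → Halcyon: 30% × 39% × 70% = 8.19%.
Via Windward: 55% × 5% = 2.75%.
Via Nordquist → Windward: 41% × 28% × 5% = 0.574%.
Total: 12.915% + 8.19% + 2.75% + 0.574% = 24.429%.
Rounded: 24.43%.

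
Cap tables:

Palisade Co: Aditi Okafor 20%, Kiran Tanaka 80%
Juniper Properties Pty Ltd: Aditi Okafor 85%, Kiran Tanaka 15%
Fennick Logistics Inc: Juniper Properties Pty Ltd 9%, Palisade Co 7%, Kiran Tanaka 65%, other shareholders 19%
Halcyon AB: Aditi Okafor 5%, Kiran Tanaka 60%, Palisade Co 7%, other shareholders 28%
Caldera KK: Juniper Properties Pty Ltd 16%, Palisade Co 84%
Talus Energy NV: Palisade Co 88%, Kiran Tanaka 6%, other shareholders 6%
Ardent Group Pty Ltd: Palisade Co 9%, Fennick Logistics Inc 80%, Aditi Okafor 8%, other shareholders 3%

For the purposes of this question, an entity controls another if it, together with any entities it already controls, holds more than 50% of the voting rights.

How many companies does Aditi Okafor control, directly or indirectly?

Aditi holds 85% of Juniper, so Aditi controls Juniper.
No other company's threshold is met.
Aditi controls 1 company.

1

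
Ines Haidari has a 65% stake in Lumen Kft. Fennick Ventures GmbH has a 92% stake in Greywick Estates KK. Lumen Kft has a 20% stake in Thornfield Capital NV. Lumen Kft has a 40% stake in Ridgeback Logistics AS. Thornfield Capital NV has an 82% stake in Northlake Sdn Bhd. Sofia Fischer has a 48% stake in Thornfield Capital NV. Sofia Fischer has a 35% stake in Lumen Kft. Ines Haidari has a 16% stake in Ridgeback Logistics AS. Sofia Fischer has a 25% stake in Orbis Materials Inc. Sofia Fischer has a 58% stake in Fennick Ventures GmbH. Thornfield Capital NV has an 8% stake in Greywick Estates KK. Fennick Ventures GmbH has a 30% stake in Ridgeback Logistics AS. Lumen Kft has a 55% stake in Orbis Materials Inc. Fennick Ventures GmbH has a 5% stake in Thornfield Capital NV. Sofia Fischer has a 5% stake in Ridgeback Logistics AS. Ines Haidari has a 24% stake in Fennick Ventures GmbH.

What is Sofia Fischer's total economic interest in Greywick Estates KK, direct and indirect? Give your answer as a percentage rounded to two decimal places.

Sofia reaches Greywick along 4 paths.
Via Lumen → Thornfield: 35% × 20% × 8% = 0.56%.
Via Thornfield: 48% × 8% = 3.84%.
Via Fennick → Thornfield: 58% × 5% × 8% = 0.232%.
Via Fennick: 58% × 92% = 53.36%.
Total: 0.56% + 3.84% + 0.232% + 53.36% = 57.992%.
Rounded: 57.99%.

57.99%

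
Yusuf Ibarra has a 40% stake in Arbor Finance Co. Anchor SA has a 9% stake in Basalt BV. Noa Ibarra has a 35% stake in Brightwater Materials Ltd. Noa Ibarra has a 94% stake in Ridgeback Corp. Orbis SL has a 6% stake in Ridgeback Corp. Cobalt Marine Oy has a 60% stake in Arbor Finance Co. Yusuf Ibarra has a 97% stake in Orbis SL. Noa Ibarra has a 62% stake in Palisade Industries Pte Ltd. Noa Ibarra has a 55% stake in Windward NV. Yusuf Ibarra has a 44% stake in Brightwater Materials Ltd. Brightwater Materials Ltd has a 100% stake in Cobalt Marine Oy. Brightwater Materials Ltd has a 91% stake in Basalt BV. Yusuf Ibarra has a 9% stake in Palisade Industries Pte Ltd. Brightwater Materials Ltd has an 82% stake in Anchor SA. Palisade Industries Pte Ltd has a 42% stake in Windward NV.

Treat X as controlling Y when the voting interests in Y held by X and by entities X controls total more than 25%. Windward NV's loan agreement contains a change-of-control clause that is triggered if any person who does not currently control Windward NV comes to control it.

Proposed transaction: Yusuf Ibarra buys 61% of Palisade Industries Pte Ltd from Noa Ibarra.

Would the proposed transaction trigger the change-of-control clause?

The purchase adds only to Yusuf's holdings (Noa's stake shrinks), so Yusuf is the only person who could newly come to control Windward.
Yusuf holds 44% of Brightwater, so Yusuf controls Brightwater.
Yusuf holds 97% of Orbis, so Yusuf controls Orbis.
Brightwater holds 82% of Anchor, so Yusuf controls Anchor.
Brightwater holds 100% of Cobalt, so Yusuf controls Cobalt.
Anchor and Brightwater together hold 9% + 91% = 100% of Basalt, so Yusuf controls Basalt.
Yusuf and Cobalt together hold 40% + 60% = 100% of Arbor, so Yusuf controls Arbor.
Neither Yusuf nor any entity Yusuf controls holds any voting interest in Windward.
So before the transaction, Yusuf does not control Windward.
After the purchase, Yusuf's direct stake in Palisade rises to 9% + 61% = 70%, and Noa's stake falls to 1%.
Yusuf holds 70% of Palisade, so Yusuf controls Palisade.
Palisade holds 42% of Windward, so Yusuf controls Windward.
Yusuf did not control Windward before and does after, so the clause is triggered.

Yes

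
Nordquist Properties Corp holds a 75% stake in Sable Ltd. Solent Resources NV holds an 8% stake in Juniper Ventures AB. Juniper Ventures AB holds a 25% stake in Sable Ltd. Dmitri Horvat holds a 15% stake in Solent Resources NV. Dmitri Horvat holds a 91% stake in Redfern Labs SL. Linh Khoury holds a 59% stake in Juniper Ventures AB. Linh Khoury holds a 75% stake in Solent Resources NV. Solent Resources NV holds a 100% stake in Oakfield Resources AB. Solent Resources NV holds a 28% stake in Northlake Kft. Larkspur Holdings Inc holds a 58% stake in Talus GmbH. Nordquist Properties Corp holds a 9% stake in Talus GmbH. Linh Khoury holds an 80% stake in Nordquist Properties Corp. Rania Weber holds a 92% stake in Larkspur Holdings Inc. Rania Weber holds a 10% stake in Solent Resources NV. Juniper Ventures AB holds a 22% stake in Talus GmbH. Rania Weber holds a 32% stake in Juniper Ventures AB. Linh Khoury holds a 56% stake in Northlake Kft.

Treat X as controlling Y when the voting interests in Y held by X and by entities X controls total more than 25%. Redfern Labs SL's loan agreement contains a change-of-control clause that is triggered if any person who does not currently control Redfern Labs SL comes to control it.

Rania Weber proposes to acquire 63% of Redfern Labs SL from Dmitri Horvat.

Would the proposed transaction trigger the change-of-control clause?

The purchase adds only to Rania's holdings (Dmitri's stake shrinks), so Rania is the only person who could newly come to control Redfern.
Rania holds 32% of Juniper, so Rania controls Juniper.
Rania holds 92% of Larkspur, so Rania controls Larkspur.
Juniper and Larkspur together hold 22% + 58% = 80% of Talus, so Rania controls Talus.
Neither Rania nor any entity Rania controls holds any voting interest in Redfern.
So before the transaction, Rania does not control Redfern.
After the purchase, Rania holds 63% of Redfern directly, and Dmitri's stake falls to 28%.
Rania holds 63% of Redfern, so Rania controls Redfern.
Rania did not control Redfern before and does after, so the clause is triggered.

Yes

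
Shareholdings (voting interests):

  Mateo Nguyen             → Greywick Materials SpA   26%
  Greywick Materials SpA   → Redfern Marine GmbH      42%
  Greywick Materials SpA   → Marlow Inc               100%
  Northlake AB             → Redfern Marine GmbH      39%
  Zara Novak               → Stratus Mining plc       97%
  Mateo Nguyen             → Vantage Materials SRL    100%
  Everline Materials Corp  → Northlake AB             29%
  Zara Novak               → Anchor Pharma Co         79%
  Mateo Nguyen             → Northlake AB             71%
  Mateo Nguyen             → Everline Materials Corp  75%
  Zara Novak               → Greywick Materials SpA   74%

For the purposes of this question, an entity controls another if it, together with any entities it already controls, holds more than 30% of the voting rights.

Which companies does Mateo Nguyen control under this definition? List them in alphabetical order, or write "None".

Everline Materials Corp, Northlake AB, Redfern Marine GmbH, Vantage Materials SRL

Mateo holds 75% of Everline, so Mateo controls Everline.
Everline and Mateo together hold 29% + 71% = 100% of Northlake, so Mateo controls Northlake.
Mateo holds 100% of Vantage, so Mateo controls Vantage.
Northlake holds 39% of Redfern, so Mateo controls Redfern.
No other company's threshold is met.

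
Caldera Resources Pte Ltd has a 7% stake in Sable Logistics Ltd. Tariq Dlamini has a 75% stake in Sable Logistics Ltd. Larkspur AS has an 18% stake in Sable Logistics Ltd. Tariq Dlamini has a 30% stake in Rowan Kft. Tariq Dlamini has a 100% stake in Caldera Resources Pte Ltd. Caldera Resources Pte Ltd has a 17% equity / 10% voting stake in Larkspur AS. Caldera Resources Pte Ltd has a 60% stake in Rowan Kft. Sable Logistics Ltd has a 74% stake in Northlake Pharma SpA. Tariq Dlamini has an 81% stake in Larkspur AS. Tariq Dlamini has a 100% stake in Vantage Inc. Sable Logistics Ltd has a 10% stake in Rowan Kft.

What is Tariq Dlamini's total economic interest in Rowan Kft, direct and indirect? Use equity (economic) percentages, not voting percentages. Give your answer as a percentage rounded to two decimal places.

99.96%

Tariq reaches Rowan along 6 paths.
Direct stake: 30% = 30%.
Via Larkspur → Sable: 81% × 18% × 10% = 1.458%.
Via Caldera → Larkspur → Sable: 100% × 17% × 18% × 10% = 0.306%.
Via Caldera → Sable: 100% × 7% × 10% = 0.7%.
Via Sable: 75% × 10% = 7.5%.
Via Caldera: 100% × 60% = 60%.
Total: 30% + 1.458% + 0.306% + 0.7% + 7.5% + 60% = 99.964%.
Rounded: 99.96%.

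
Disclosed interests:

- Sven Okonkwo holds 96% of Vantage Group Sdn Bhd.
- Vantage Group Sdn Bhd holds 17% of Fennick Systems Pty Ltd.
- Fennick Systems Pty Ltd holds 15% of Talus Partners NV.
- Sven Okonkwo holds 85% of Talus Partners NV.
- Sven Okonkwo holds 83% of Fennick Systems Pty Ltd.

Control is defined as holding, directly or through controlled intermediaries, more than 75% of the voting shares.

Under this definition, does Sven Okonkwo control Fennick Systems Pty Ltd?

Yes

Sven holds 96% of Vantage, so Sven controls Vantage.
Vantage and Sven together hold 17% + 83% = 100% of Fennick, so Sven controls Fennick.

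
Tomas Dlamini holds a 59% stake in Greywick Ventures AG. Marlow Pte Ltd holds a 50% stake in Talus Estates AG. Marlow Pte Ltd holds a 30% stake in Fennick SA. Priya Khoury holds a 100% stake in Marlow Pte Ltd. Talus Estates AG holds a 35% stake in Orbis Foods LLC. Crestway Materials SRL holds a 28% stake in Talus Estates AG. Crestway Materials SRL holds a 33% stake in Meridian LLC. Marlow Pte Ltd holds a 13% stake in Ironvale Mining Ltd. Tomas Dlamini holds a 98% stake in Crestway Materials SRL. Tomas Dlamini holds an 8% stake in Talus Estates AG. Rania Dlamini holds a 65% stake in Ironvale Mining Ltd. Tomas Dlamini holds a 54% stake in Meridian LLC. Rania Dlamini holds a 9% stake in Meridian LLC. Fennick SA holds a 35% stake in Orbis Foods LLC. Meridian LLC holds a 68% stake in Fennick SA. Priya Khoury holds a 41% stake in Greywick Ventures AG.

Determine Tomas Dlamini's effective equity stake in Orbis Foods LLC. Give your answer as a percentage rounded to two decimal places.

32.95%

Tomas reaches Orbis along 4 paths.
Via Crestway → Talus: 98% × 28% × 35% = 9.604%.
Via Talus: 8% × 35% = 2.8%.
Via Meridian → Fennick: 54% × 68% × 35% = 12.852%.
Via Crestway → Meridian → Fennick: 98% × 33% × 68% × 35% = 7.69692%.
Total: 9.604% + 2.8% + 12.852% + 7.69692% = 32.95292%.
Rounded: 32.95%.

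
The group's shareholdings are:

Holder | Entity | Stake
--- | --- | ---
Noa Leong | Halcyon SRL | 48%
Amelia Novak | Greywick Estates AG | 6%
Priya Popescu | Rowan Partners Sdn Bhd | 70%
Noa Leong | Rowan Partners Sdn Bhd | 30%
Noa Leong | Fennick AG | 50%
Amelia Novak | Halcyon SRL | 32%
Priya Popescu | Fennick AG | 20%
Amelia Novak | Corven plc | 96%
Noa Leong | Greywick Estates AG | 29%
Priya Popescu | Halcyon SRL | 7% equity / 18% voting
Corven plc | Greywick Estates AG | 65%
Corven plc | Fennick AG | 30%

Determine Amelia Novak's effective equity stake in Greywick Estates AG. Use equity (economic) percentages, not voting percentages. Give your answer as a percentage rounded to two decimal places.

68.40%

Amelia reaches Greywick along 2 paths.
Direct stake: 6% = 6%.
Via Corven: 96% × 65% = 62.4%.
Total: 6% + 62.4% = 68.4%.
Rounded: 68.40%.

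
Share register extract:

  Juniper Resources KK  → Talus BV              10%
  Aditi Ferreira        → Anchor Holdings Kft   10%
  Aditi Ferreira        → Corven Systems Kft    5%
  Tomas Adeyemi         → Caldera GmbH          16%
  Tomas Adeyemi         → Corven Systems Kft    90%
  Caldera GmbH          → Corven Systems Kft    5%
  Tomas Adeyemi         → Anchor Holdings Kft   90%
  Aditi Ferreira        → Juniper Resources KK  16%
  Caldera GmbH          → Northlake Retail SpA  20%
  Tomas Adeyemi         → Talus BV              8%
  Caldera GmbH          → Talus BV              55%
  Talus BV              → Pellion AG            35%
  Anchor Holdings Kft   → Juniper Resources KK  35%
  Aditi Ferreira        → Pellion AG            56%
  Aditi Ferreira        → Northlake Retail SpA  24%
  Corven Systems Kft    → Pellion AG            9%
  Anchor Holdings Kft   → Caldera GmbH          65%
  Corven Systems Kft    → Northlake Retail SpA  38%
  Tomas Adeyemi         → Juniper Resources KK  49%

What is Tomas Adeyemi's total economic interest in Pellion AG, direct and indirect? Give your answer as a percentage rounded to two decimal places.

28.39%

Tomas reaches Pellion along 8 paths.
Via Anchor → Caldera → Corven: 90% × 65% × 5% × 9% = 0.26325%.
Via Caldera → Corven: 16% × 5% × 9% = 0.072%.
Via Corven: 90% × 9% = 8.1%.
Via Juniper → Talus: 49% × 10% × 35% = 1.715%.
Via Anchor → Juniper → Talus: 90% × 35% × 10% × 35% = 1.1025%.
Via Anchor → Caldera → Talus: 90% × 65% × 55% × 35% = 11.26125%.
Via Caldera → Talus: 16% × 55% × 35% = 3.08%.
Via Talus: 8% × 35% = 2.8%.
Total: 0.26325% + 0.072% + 8.1% + 1.715% + 1.1025% + 11.26125% + 3.08% + 2.8% = 28.394%.
Rounded: 28.39%.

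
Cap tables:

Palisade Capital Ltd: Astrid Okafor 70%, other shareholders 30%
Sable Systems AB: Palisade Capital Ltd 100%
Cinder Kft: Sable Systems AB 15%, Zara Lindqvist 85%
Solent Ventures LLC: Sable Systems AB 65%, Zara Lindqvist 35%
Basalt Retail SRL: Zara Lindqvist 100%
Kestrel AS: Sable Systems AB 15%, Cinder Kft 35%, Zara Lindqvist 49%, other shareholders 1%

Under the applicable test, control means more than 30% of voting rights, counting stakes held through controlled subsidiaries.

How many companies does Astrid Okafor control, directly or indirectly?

Astrid holds 70% of Palisade, so Astrid controls Palisade.
Palisade holds 100% of Sable, so Astrid controls Sable.
Sable holds 65% of Solent, so Astrid controls Solent.
No other company's threshold is met.
Astrid controls 3 companies.

3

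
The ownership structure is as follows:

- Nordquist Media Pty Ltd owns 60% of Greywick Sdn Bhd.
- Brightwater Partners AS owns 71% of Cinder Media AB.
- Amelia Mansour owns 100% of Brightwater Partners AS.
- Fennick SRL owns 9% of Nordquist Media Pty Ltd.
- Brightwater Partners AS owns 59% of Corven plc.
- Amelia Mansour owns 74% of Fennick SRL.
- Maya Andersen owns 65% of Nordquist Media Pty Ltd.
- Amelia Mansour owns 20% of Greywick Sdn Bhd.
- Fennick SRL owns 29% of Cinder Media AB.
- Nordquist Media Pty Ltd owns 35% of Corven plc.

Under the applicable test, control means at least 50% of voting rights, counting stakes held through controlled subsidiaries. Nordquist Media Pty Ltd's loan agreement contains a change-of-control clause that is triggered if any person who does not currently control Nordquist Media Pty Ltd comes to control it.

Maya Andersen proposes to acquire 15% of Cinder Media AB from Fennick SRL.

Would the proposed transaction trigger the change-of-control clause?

The purchase adds only to Maya's holdings (Fennick's stake shrinks), so Maya is the only person who could newly come to control Nordquist.
Maya holds 65% of Nordquist, so Maya controls Nordquist.
So Maya already controls Nordquist before the transaction.
After the purchase, Maya holds 15% of Cinder directly, and Fennick's stake falls to 14%.
Maya controlled Nordquist already, so this is not a new person acquiring control; every other person's position is unchanged or reduced.
No new person acquires control, so the clause is not triggered.

No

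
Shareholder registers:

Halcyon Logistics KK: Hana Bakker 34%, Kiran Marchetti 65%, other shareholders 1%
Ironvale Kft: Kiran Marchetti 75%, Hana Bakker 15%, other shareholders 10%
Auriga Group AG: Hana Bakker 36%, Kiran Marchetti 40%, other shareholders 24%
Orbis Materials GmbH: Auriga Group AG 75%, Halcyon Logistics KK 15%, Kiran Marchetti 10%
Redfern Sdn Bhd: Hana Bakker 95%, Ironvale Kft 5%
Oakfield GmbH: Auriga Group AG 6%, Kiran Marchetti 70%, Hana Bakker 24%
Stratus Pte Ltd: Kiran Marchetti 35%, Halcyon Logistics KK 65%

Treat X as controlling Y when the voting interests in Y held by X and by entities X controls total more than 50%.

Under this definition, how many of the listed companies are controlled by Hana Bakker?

1

Hana holds 95% of Redfern, so Hana controls Redfern.
No other company's threshold is met.
Hana controls 1 company.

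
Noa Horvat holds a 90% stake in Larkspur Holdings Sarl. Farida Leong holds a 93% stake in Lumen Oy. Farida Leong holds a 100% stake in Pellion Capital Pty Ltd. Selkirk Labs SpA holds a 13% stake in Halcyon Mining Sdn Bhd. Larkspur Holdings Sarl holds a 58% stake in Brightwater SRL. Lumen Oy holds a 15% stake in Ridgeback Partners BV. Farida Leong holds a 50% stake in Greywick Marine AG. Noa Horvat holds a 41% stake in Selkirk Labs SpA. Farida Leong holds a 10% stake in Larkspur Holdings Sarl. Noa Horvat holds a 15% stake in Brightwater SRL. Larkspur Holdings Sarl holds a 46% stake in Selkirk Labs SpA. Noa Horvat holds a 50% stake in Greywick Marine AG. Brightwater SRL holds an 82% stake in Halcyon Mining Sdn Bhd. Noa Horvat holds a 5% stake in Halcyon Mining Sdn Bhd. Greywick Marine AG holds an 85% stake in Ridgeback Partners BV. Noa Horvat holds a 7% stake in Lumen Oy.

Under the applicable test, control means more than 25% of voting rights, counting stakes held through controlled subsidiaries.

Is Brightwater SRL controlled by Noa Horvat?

Yes

Noa holds 90% of Larkspur, so Noa controls Larkspur.
Noa and Larkspur together hold 15% + 58% = 73% of Brightwater, so Noa controls Brightwater.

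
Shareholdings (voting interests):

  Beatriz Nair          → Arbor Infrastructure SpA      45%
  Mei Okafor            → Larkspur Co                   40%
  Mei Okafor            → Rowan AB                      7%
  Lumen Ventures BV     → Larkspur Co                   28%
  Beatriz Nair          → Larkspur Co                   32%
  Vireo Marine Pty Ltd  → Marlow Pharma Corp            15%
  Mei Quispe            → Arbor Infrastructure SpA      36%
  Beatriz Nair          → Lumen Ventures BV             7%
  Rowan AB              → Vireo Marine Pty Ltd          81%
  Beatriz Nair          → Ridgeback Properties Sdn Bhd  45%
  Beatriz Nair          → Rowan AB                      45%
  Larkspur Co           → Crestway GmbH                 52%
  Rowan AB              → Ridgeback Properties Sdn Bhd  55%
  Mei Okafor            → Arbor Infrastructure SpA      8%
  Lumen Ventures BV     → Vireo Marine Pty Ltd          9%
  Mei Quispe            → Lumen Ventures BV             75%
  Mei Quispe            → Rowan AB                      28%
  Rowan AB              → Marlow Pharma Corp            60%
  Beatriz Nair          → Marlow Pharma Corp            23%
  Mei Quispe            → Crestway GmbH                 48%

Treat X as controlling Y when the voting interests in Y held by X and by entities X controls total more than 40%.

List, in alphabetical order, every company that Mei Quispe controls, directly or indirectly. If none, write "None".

Crestway GmbH, Lumen Ventures BV

Mei Quispe holds 75% of Lumen, so Mei Quispe controls Lumen.
Mei Quispe holds 48% of Crestway, so Mei Quispe controls Crestway.
No other company's threshold is met.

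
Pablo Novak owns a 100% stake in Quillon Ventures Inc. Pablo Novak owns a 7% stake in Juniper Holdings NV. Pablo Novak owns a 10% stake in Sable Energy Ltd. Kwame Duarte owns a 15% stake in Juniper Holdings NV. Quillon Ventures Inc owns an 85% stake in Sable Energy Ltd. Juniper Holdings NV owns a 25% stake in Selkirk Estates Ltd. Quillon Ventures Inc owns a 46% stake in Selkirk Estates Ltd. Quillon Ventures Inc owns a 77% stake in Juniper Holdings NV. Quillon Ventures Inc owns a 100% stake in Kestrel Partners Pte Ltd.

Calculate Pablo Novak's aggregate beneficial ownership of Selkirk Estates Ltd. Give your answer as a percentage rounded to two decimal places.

Pablo reaches Selkirk along 3 paths.
Via Quillon: 100% × 46% = 46%.
Via Quillon → Juniper: 100% × 77% × 25% = 19.25%.
Via Juniper: 7% × 25% = 1.75%.
Total: 46% + 19.25% + 1.75% = 67%.
Rounded: 67.00%.

67.00%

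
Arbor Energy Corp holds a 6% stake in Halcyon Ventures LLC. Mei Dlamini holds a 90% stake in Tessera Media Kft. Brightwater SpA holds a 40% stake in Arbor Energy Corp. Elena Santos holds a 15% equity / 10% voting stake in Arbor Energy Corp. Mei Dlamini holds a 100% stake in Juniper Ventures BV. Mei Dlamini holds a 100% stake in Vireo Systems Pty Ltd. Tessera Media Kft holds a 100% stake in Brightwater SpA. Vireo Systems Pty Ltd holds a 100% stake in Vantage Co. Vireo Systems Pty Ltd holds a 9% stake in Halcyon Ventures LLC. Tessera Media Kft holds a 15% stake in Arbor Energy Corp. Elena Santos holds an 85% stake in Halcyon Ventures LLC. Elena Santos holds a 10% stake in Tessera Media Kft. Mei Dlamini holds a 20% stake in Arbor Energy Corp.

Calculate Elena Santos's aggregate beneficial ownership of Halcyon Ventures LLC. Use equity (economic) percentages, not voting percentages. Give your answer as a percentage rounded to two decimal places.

Elena reaches Halcyon along 4 paths.
Direct stake: 85% = 85%.
Via Tessera → Brightwater → Arbor: 10% × 100% × 40% × 6% = 0.24%.
Via Arbor: 15% × 6% = 0.9%.
Via Tessera → Arbor: 10% × 15% × 6% = 0.09%.
Total: 85% + 0.24% + 0.9% + 0.09% = 86.23%.

86.23%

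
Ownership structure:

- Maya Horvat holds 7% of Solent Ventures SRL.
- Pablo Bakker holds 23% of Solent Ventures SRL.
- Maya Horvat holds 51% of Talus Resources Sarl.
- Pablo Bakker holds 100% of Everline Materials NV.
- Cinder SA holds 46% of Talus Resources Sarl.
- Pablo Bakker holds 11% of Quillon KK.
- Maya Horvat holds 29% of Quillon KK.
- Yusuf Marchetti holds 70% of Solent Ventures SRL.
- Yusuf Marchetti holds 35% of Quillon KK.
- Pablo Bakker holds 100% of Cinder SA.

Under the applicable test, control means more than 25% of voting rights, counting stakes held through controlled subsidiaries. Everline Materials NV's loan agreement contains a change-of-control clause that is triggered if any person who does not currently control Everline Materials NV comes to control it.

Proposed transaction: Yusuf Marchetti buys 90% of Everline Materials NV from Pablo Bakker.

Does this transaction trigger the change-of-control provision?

Yes

The purchase adds only to Yusuf's holdings (Pablo's stake shrinks), so Yusuf is the only person who could newly come to control Everline.
Yusuf holds 70% of Solent, so Yusuf controls Solent.
Yusuf holds 35% of Quillon, so Yusuf controls Quillon.
Neither Yusuf nor any entity Yusuf controls holds any voting interest in Everline.
So before the transaction, Yusuf does not control Everline.
After the purchase, Yusuf holds 90% of Everline directly, and Pablo's stake falls to 10%.
Yusuf holds 90% of Everline, so Yusuf controls Everline.
Yusuf did not control Everline before and does after, so the clause is triggered.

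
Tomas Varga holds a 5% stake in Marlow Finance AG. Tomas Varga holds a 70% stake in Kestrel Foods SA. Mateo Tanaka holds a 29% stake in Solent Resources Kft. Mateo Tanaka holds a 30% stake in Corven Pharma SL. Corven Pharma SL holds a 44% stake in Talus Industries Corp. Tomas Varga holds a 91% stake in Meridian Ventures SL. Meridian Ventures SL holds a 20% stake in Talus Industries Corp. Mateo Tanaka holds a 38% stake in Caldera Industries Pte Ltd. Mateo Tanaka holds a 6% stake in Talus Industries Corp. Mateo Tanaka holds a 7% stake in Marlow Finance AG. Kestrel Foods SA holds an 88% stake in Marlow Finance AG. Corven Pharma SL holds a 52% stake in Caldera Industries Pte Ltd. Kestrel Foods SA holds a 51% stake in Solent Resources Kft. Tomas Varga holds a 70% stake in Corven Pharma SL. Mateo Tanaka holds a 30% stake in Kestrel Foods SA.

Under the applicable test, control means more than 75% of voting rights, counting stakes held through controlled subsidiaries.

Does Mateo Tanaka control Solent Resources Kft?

Mateo's largest direct stake is 38% in Caldera, which does not meet the threshold, so Mateo controls no company.
In Solent, Mateo's side holds only 29%, not > 75%.
So Mateo does not control Solent.

No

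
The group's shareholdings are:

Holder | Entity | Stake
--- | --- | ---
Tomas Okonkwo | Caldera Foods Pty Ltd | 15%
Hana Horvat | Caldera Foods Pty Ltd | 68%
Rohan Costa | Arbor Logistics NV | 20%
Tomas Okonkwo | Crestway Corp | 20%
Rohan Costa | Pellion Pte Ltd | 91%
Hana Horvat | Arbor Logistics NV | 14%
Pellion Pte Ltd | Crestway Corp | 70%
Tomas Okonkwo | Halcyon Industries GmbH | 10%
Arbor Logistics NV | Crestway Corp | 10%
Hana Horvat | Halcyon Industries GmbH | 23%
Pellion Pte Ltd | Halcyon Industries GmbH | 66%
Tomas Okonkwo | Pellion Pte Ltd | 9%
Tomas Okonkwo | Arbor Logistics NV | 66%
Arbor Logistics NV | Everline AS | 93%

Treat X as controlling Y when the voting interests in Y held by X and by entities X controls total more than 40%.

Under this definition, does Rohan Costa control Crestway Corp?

Yes

Rohan holds 91% of Pellion, so Rohan controls Pellion.
Pellion holds 70% of Crestway, so Rohan controls Crestway.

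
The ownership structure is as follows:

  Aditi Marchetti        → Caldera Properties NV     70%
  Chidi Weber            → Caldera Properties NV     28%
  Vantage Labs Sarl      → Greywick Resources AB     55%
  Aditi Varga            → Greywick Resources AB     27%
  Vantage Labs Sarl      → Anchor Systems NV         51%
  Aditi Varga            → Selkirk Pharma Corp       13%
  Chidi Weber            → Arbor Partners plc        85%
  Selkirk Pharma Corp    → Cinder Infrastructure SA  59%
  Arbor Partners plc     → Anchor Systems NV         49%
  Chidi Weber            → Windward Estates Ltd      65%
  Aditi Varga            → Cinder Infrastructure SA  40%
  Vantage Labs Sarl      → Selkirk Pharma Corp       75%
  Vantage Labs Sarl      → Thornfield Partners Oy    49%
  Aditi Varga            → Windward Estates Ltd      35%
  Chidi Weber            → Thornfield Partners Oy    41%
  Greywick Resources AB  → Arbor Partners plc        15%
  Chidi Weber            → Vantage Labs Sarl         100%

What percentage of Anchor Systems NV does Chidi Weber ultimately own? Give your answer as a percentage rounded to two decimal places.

Chidi reaches Anchor along 3 paths.
Via Arbor: 85% × 49% = 41.65%.
Via Vantage → Greywick → Arbor: 100% × 55% × 15% × 49% = 4.0425%.
Via Vantage: 100% × 51% = 51%.
Total: 41.65% + 4.0425% + 51% = 96.6925%.
Rounded: 96.69%.

96.69%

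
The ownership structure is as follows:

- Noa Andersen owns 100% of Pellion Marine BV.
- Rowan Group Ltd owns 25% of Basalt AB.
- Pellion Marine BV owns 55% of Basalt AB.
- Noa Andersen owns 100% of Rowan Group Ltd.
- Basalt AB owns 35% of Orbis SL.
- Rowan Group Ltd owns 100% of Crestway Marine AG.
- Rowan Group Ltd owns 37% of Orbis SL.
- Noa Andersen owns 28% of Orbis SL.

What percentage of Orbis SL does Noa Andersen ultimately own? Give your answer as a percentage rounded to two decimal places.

93.00%

Noa reaches Orbis along 4 paths.
Via Pellion → Basalt: 100% × 55% × 35% = 19.25%.
Via Rowan → Basalt: 100% × 25% × 35% = 8.75%.
Via Rowan: 100% × 37% = 37%.
Direct stake: 28% = 28%.
Total: 19.25% + 8.75% + 37% + 28% = 93%.
Rounded: 93.00%.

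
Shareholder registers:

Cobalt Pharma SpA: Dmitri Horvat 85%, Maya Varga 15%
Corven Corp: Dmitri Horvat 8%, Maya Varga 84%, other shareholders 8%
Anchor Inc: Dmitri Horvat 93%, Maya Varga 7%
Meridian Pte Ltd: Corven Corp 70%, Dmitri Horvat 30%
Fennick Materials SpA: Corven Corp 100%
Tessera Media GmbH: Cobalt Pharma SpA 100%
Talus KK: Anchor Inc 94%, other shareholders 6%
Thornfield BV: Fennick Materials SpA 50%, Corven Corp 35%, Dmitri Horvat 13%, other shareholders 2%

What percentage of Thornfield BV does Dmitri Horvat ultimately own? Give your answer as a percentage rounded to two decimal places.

Dmitri reaches Thornfield along 3 paths.
Via Corven → Fennick: 8% × 100% × 50% = 4%.
Via Corven: 8% × 35% = 2.8%.
Direct stake: 13% = 13%.
Total: 4% + 2.8% + 13% = 19.8%.
Rounded: 19.80%.

19.80%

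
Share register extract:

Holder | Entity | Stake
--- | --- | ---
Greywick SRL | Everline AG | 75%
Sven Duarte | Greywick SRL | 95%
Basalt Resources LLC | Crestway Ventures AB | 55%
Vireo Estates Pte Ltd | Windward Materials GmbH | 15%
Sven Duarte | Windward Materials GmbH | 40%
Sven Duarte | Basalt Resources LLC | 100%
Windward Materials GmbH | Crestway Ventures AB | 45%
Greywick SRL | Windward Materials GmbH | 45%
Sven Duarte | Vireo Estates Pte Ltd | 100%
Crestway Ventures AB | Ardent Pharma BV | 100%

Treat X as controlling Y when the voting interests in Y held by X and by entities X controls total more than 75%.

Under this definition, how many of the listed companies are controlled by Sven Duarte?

Sven holds 100% of Vireo, so Sven controls Vireo.
Sven holds 95% of Greywick, so Sven controls Greywick.
Sven holds 100% of Basalt, so Sven controls Basalt.
Vireo and Greywick and Sven together hold 15% + 45% + 40% = 100% of Windward, so Sven controls Windward.
Windward and Basalt together hold 45% + 55% = 100% of Crestway, so Sven controls Crestway.
Crestway holds 100% of Ardent, so Sven controls Ardent.
No other company's threshold is met.
Sven controls 6 companies.

6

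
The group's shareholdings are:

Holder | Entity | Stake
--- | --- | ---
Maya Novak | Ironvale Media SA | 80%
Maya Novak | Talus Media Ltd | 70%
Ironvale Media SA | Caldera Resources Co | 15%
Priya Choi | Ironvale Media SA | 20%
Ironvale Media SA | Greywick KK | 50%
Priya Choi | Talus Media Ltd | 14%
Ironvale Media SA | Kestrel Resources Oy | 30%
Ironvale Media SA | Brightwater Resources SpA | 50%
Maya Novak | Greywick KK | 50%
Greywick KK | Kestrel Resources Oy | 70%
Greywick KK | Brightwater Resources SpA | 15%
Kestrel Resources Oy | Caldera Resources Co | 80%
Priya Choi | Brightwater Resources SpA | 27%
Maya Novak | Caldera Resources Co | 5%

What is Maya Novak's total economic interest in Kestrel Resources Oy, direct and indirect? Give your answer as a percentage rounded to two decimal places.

Maya reaches Kestrel along 3 paths.
Via Greywick: 50% × 70% = 35%.
Via Ironvale → Greywick: 80% × 50% × 70% = 28%.
Via Ironvale: 80% × 30% = 24%.
Total: 35% + 28% + 24% = 87%.
Rounded: 87.00%.

87.00%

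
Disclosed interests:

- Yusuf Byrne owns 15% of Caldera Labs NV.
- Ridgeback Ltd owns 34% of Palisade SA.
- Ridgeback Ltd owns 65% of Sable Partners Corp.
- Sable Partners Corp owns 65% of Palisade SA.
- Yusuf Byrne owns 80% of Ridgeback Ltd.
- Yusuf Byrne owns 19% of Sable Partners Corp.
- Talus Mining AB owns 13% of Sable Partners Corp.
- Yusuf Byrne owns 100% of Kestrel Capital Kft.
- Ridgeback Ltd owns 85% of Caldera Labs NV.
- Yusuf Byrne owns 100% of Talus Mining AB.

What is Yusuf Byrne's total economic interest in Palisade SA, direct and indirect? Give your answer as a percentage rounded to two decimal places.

Yusuf reaches Palisade along 4 paths.
Via Ridgeback: 80% × 34% = 27.2%.
Via Ridgeback → Sable: 80% × 65% × 65% = 33.8%.
Via Talus → Sable: 100% × 13% × 65% = 8.45%.
Via Sable: 19% × 65% = 12.35%.
Total: 27.2% + 33.8% + 8.45% + 12.35% = 81.8%.
Rounded: 81.80%.

81.80%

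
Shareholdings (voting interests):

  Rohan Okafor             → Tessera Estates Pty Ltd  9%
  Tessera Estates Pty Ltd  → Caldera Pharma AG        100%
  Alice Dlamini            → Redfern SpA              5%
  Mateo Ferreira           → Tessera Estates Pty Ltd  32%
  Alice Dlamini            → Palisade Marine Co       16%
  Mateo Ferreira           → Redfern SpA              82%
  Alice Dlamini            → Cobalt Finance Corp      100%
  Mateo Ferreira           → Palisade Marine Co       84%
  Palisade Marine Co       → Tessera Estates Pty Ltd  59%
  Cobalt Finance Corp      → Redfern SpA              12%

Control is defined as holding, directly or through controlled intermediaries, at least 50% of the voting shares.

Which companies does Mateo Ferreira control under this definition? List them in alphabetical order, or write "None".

Caldera Pharma AG, Palisade Marine Co, Redfern SpA, Tessera Estates Pty Ltd

Mateo holds 84% of Palisade, so Mateo controls Palisade.
Palisade and Mateo together hold 59% + 32% = 91% of Tessera, so Mateo controls Tessera.
Mateo holds 82% of Redfern, so Mateo controls Redfern.
Tessera holds 100% of Caldera, so Mateo controls Caldera.
No other company's threshold is met.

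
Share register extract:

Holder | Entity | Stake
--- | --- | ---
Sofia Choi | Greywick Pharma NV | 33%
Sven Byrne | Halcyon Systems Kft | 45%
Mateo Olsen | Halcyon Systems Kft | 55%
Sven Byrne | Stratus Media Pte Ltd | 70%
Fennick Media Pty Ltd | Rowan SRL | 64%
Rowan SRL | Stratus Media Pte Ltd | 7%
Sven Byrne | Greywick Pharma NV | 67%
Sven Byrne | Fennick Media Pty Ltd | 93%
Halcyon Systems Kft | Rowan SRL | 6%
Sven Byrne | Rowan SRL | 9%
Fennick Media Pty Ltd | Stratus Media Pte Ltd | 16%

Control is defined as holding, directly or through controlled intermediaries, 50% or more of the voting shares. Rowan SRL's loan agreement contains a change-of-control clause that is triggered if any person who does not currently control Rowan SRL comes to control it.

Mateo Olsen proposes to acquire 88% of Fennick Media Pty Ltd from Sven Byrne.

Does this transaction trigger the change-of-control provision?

The purchase adds only to Mateo's holdings (Sven's stake shrinks), so Mateo is the only person who could newly come to control Rowan.
Mateo holds 55% of Halcyon, so Mateo controls Halcyon.
In Rowan, Mateo's side holds only 6%, not ≥ 50%.
So before the transaction, Mateo does not control Rowan.
After the purchase, Mateo holds 88% of Fennick directly, and Sven's stake falls to 5%.
Mateo holds 88% of Fennick, so Mateo controls Fennick.
Fennick and Halcyon together hold 64% + 6% = 70% of Rowan, so Mateo controls Rowan.
Mateo did not control Rowan before and does after, so the clause is triggered.

Yes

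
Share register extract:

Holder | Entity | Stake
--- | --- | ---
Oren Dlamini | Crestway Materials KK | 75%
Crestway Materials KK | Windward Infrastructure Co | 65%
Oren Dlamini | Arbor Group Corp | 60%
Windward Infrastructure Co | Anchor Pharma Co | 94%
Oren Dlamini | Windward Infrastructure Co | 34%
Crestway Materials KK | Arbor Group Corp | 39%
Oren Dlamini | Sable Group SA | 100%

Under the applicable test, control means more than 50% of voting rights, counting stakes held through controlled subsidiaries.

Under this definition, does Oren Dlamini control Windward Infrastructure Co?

Oren holds 75% of Crestway, so Oren controls Crestway.
Oren and Crestway together hold 34% + 65% = 99% of Windward, so Oren controls Windward.

Yes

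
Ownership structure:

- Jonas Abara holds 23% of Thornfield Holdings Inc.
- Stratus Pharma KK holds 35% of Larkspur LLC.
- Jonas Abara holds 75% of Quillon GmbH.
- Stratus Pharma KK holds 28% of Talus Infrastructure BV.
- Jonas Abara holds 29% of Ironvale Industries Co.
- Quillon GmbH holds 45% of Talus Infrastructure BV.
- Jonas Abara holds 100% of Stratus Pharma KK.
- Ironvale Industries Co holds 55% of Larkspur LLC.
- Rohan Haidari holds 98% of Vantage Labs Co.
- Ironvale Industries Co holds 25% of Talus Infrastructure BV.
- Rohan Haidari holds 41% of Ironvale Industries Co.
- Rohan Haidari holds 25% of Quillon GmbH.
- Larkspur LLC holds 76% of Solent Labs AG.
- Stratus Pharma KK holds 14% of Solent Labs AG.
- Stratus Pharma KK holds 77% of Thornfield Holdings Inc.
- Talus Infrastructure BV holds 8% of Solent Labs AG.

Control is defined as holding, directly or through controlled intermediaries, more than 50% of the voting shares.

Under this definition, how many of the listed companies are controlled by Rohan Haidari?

Rohan holds 98% of Vantage, so Rohan controls Vantage.
No other company's threshold is met.
Rohan controls 1 company.

1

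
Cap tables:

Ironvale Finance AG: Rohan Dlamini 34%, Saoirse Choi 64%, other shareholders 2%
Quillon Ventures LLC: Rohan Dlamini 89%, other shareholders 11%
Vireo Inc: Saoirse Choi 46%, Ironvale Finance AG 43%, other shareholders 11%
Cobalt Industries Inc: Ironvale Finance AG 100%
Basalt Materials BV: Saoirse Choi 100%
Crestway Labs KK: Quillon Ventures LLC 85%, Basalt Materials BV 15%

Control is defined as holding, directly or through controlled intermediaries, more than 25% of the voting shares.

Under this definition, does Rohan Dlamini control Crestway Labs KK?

Yes

Rohan holds 89% of Quillon, so Rohan controls Quillon.
Quillon holds 85% of Crestway, so Rohan controls Crestway.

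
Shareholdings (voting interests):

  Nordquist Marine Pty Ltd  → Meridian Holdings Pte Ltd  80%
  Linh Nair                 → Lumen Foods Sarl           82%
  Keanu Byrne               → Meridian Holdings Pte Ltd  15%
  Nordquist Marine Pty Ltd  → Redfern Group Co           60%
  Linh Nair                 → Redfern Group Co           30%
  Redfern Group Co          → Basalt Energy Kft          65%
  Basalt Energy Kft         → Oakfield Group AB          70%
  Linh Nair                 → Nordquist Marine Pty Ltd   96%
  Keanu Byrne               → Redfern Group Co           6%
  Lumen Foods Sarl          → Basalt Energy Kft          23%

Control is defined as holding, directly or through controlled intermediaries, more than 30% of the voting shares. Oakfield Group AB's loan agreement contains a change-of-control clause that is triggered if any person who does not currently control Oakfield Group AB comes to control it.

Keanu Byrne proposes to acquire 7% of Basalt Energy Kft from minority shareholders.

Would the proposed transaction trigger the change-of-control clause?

No

The purchase changes only Keanu's holdings, so Keanu is the only person who could newly come to control Oakfield.
Keanu's largest direct stake is 15% in Meridian, which does not meet the threshold, so Keanu controls no company.
Neither Keanu nor any entity Keanu controls holds any voting interest in Oakfield.
So before the transaction, Keanu does not control Oakfield.
After the purchase, Keanu holds 7% of Basalt directly.
Keanu's side now holds 7% of Basalt, not > 30%, so Keanu still does not control Basalt.
After the transaction, neither Keanu nor any entity Keanu controls holds a voting interest in Oakfield, so Keanu still does not control it.
No new person acquires control, so the clause is not triggered.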